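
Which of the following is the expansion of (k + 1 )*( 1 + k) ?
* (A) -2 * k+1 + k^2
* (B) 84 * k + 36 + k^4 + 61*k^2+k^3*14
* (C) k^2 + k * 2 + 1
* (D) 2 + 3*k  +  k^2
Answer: C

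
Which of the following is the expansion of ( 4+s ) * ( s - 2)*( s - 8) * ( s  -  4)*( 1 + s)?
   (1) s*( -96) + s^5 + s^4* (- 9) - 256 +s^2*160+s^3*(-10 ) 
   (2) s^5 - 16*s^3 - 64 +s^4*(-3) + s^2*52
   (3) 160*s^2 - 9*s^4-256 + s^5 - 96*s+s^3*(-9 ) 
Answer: 1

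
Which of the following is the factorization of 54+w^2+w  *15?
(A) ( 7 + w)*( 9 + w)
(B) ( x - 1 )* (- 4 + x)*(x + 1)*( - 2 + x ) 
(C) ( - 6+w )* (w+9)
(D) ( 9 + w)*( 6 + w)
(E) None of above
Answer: D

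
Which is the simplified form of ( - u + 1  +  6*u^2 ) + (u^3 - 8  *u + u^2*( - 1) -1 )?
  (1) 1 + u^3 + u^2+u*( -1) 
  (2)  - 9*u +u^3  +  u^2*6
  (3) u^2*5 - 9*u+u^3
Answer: 3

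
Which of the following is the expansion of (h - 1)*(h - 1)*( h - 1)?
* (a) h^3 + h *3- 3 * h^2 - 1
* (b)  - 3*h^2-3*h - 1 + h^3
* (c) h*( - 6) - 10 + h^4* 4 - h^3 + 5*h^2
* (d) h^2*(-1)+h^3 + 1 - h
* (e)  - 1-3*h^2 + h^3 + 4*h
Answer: a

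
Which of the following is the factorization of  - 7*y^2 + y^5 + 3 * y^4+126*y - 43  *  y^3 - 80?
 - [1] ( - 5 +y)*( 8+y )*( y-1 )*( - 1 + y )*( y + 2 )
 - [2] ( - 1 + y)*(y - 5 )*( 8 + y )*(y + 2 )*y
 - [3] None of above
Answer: 1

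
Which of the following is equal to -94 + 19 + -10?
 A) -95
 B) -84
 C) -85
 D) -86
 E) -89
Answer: C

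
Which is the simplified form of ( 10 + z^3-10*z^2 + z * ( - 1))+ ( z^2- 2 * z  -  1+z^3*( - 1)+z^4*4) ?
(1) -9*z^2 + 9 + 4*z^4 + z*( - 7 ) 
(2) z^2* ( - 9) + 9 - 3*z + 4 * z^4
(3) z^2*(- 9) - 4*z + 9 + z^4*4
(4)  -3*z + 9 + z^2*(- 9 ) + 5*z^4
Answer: 2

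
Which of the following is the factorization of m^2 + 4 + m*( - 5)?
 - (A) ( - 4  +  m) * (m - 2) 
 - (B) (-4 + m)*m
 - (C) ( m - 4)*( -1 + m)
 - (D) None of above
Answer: C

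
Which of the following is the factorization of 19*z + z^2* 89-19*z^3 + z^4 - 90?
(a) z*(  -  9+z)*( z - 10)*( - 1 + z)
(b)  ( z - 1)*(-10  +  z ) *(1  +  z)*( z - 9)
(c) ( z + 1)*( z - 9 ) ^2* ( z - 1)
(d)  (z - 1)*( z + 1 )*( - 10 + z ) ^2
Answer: b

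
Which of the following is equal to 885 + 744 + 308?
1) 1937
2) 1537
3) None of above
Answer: 1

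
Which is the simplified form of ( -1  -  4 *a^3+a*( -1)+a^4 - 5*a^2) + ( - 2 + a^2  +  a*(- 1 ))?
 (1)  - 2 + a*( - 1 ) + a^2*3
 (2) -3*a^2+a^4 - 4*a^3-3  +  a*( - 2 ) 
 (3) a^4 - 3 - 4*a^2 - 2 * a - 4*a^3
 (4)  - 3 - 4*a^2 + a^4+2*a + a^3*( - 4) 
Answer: 3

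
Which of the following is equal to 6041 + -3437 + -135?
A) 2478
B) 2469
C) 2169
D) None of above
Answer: B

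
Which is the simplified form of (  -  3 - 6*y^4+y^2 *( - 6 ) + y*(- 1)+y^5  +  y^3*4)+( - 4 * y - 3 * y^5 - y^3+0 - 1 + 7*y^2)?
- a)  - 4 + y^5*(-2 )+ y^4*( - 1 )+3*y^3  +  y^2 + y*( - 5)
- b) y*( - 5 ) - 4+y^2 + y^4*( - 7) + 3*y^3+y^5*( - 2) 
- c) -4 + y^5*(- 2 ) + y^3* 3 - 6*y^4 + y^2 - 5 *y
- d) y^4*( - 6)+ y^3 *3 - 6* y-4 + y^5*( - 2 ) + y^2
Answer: c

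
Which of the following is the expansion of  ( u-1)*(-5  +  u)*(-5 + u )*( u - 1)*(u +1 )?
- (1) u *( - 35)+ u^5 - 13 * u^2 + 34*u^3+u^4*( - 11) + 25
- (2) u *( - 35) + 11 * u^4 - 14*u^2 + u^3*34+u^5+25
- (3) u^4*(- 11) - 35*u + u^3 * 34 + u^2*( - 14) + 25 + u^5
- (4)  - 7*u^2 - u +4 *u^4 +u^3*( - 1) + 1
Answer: 3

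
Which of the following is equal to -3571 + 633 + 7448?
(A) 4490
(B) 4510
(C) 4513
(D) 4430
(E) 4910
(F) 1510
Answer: B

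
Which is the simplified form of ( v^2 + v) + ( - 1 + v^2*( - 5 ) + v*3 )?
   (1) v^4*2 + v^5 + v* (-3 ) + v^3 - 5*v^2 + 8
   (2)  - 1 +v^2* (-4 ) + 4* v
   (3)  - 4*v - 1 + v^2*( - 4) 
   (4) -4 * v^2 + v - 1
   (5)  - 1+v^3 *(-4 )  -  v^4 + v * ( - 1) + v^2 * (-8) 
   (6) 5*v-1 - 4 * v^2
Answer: 2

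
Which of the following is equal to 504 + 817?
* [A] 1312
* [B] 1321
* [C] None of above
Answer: B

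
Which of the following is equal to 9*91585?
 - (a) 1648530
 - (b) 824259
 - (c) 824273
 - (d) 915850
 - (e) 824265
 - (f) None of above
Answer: e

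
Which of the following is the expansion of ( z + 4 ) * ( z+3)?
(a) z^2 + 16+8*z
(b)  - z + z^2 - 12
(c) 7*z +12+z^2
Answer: c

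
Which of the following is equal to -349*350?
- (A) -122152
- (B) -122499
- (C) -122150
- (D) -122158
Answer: C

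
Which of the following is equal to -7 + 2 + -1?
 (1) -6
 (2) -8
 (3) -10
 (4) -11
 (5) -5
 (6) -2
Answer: 1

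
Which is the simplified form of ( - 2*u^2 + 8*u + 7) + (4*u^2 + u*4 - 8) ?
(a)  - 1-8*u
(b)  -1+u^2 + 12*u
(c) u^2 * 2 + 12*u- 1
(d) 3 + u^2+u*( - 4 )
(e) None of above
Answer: c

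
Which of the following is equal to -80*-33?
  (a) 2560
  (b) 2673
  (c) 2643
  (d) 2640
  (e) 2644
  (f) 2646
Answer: d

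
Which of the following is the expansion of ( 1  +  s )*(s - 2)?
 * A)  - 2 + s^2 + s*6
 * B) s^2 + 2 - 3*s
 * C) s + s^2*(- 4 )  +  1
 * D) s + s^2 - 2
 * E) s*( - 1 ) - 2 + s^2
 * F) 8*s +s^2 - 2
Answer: E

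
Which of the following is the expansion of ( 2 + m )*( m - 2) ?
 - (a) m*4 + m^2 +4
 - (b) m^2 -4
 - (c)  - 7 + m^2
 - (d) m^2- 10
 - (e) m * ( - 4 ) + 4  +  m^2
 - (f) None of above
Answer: b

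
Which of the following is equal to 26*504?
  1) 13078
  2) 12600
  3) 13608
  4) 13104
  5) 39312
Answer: 4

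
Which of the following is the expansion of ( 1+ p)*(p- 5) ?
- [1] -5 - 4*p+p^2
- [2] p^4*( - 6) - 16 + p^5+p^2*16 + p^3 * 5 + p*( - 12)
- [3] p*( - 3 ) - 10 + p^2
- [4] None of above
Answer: 1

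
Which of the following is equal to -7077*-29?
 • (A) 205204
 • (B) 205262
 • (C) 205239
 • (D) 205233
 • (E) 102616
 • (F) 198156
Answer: D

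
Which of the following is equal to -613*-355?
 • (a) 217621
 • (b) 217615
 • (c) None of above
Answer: b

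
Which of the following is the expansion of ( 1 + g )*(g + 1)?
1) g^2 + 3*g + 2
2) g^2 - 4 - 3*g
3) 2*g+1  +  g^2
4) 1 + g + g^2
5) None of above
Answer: 3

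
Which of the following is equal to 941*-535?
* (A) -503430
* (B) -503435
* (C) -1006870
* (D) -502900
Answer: B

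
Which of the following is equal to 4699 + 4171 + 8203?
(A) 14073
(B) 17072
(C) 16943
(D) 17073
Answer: D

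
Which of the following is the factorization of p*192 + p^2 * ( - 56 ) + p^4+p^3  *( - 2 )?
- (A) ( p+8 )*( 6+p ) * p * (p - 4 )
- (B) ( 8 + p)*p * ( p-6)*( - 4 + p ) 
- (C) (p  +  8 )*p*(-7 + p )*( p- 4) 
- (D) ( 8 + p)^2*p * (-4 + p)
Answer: B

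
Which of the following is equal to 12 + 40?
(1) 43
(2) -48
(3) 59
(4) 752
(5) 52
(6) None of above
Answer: 5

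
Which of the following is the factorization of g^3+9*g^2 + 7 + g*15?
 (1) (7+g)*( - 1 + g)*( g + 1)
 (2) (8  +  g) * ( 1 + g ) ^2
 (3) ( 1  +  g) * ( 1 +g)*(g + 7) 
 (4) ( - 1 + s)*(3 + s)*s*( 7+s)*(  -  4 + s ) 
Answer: 3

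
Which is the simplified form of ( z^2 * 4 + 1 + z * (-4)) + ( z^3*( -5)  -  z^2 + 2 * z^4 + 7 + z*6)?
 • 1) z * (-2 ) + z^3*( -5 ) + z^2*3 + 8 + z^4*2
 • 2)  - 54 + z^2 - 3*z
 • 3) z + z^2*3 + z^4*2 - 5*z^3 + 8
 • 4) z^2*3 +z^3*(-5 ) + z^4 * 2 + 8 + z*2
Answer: 4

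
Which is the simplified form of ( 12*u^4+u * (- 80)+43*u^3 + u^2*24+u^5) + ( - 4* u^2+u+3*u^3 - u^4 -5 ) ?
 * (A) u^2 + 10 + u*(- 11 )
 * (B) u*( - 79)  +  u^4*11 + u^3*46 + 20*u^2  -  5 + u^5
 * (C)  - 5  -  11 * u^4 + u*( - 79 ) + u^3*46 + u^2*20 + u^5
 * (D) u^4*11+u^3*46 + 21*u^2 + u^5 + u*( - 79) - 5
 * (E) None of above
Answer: B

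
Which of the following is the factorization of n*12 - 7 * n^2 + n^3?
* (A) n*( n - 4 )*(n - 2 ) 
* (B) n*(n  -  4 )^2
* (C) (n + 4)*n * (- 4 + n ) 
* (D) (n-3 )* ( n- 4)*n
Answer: D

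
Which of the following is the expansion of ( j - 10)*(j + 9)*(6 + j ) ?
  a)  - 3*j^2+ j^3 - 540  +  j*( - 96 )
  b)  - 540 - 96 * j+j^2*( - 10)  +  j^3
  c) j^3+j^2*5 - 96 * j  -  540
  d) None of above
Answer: c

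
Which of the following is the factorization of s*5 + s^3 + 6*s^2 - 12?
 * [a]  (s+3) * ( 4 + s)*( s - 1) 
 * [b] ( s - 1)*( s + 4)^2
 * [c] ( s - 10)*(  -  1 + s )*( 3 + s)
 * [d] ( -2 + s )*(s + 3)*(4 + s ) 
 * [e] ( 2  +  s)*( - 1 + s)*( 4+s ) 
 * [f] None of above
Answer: a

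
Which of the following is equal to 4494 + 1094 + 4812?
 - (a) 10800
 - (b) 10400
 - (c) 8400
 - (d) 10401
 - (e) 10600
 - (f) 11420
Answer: b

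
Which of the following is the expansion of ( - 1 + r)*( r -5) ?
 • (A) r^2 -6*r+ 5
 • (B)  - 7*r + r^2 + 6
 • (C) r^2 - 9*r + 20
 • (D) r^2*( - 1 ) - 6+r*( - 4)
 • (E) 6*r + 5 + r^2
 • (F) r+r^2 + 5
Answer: A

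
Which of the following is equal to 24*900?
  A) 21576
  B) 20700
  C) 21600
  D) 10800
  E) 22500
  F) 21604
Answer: C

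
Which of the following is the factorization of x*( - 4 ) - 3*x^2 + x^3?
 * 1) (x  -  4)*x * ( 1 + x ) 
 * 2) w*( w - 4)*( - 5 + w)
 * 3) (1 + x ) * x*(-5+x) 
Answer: 1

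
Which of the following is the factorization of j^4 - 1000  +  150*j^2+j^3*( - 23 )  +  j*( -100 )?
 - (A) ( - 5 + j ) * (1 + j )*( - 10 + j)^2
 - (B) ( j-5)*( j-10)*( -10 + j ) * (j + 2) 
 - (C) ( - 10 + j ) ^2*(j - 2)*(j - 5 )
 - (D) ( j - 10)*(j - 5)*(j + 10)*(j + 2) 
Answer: B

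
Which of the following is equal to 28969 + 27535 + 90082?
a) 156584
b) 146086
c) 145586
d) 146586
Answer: d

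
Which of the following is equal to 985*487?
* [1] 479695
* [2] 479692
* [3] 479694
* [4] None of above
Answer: 1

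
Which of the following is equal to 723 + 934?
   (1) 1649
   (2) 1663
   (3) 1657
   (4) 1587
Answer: 3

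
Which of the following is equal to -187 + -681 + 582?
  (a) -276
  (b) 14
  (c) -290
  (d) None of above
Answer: d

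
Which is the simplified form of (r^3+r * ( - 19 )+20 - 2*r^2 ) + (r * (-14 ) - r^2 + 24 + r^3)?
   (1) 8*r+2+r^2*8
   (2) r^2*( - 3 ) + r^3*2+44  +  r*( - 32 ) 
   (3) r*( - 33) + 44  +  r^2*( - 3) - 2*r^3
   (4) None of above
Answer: 4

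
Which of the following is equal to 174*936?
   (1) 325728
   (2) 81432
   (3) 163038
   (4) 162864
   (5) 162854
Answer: 4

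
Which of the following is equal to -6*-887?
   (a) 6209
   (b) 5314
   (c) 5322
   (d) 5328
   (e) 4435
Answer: c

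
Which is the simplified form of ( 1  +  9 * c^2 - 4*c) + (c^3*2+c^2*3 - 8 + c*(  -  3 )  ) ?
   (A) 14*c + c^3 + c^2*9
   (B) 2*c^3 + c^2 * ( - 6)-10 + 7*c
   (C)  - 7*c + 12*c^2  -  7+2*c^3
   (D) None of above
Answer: C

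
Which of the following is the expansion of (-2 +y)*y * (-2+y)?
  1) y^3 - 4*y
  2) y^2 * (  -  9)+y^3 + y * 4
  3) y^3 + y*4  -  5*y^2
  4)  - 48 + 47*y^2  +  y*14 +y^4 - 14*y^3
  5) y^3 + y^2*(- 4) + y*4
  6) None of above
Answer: 5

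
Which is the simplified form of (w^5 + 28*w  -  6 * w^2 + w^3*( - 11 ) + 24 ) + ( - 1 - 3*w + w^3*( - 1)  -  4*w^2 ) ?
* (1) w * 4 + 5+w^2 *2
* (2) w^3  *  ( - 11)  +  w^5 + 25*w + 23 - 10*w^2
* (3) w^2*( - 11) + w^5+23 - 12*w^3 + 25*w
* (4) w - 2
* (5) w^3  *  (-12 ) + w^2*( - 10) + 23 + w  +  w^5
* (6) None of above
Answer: 6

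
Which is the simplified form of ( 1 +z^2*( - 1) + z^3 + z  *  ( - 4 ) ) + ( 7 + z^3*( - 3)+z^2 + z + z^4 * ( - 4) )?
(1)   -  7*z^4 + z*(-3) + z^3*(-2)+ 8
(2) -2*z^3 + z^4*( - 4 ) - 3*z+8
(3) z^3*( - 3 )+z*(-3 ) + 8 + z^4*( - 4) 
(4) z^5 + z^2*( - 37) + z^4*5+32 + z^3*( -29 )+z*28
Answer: 2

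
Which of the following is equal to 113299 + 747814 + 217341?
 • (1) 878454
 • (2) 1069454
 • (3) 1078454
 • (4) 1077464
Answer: 3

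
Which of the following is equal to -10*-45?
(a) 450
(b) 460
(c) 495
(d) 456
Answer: a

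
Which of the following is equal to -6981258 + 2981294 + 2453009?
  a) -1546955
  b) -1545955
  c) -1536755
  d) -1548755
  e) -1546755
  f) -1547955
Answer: a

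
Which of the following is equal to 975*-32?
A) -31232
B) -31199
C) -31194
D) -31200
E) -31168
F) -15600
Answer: D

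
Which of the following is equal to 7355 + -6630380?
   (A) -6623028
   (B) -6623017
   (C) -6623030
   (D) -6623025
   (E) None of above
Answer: D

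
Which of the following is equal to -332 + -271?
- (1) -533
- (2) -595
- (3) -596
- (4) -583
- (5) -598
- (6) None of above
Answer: 6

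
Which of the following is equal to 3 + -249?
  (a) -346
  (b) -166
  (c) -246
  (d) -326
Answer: c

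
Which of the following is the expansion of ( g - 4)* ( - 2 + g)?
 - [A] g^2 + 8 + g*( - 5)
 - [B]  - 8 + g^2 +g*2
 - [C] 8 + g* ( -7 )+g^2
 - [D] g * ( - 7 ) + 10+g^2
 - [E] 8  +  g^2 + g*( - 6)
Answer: E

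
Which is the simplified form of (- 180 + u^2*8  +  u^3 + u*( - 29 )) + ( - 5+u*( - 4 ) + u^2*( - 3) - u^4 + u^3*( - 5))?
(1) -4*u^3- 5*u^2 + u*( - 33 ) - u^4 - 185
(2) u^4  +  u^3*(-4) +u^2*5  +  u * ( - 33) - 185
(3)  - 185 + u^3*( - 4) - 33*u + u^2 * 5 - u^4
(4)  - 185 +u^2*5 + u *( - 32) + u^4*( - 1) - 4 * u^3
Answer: 3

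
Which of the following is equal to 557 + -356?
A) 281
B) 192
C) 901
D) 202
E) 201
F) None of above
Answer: E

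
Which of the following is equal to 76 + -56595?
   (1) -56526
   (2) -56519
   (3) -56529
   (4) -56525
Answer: 2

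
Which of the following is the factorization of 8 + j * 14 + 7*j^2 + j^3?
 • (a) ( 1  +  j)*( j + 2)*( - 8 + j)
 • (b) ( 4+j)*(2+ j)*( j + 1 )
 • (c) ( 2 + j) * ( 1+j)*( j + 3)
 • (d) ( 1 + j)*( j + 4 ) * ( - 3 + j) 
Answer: b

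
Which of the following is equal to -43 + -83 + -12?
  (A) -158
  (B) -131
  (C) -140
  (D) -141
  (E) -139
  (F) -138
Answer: F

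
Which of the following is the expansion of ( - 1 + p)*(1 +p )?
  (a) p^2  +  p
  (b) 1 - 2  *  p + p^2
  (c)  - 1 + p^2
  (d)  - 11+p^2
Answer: c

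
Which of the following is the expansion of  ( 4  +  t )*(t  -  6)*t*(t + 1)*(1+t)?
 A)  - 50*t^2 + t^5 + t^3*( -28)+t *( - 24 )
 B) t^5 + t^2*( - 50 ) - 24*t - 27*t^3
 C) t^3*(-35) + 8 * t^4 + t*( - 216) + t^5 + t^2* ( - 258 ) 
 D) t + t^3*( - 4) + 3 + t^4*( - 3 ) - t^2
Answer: B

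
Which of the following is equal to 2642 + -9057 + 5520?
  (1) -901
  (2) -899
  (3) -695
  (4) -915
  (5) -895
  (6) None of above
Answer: 5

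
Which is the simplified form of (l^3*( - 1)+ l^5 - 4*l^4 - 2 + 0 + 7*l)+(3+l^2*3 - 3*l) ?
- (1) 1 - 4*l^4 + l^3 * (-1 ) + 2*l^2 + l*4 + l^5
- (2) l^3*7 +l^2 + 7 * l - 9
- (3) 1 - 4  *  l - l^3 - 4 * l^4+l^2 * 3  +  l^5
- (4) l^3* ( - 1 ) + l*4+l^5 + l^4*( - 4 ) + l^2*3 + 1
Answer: 4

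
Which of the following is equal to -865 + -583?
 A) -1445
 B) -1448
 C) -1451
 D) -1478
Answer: B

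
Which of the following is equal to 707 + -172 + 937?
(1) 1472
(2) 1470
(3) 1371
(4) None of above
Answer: 1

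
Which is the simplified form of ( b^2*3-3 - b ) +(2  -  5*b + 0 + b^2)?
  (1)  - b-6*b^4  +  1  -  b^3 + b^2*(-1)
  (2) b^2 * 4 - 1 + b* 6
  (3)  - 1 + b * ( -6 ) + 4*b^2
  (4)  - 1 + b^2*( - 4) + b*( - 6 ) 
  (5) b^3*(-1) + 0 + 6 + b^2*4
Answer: 3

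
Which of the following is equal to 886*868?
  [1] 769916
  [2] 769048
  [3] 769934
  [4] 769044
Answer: 2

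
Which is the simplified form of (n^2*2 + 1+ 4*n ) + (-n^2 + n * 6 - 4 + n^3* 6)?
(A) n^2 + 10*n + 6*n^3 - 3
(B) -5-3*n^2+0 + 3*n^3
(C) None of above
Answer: A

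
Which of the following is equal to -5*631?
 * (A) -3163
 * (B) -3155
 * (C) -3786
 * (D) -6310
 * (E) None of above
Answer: B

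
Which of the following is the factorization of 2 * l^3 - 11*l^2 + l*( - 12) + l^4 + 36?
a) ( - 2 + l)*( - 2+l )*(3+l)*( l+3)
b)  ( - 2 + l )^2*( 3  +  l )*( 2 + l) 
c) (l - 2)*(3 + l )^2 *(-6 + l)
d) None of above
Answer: a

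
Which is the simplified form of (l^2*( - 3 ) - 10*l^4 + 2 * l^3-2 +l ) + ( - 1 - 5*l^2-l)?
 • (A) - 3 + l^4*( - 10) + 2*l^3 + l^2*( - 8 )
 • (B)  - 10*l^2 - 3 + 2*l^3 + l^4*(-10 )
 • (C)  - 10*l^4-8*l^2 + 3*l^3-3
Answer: A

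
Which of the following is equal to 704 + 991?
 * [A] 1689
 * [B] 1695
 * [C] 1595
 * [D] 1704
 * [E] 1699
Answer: B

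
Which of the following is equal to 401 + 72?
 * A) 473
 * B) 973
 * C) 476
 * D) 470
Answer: A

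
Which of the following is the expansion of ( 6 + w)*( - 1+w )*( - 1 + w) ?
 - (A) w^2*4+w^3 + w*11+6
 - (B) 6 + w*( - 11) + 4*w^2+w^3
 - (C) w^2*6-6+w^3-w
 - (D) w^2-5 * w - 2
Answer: B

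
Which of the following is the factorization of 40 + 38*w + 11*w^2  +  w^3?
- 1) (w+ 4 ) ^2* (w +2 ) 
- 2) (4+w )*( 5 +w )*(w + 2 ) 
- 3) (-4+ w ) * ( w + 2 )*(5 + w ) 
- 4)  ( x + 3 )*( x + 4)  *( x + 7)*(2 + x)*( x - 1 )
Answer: 2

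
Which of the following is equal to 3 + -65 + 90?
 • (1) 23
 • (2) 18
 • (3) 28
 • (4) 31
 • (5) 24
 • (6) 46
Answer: 3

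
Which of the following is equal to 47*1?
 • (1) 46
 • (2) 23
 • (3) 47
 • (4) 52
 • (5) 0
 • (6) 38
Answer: 3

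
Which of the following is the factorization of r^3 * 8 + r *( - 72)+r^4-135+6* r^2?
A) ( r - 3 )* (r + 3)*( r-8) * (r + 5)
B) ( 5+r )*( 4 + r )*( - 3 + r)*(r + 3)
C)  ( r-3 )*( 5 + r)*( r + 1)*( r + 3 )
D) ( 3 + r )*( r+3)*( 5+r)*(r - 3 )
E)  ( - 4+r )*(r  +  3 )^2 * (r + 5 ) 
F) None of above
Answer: D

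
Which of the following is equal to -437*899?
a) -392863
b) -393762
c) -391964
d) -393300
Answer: a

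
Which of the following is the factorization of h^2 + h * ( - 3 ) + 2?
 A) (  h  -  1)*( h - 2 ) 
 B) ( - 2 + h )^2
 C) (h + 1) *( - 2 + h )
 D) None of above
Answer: A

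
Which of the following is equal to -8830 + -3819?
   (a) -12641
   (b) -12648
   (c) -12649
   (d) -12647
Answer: c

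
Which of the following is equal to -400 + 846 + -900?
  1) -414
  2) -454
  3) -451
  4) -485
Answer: 2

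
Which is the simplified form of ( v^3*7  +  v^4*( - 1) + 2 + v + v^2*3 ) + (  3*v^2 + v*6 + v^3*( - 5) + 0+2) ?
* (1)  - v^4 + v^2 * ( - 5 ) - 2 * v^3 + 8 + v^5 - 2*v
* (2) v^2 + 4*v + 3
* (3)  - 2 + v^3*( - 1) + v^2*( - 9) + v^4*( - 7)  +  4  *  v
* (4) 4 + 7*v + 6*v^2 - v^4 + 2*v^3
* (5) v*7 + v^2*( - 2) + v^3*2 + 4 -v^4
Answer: 4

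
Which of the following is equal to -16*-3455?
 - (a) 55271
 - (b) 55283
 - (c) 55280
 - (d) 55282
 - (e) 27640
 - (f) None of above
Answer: c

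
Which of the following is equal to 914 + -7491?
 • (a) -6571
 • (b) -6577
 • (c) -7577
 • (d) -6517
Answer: b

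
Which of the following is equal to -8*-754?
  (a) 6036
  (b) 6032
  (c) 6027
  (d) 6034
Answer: b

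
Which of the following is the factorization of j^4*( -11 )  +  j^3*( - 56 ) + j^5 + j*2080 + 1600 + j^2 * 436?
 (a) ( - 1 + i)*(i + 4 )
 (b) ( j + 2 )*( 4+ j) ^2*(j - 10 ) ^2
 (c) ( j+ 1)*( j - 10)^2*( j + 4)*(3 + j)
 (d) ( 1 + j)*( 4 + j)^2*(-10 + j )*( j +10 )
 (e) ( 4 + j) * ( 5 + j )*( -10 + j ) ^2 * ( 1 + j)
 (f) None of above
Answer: f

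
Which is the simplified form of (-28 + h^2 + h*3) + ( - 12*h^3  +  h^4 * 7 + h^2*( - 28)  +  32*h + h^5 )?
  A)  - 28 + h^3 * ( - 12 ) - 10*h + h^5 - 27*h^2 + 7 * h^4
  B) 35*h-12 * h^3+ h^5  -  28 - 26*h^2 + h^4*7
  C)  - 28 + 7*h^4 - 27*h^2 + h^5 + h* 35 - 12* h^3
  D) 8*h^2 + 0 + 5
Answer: C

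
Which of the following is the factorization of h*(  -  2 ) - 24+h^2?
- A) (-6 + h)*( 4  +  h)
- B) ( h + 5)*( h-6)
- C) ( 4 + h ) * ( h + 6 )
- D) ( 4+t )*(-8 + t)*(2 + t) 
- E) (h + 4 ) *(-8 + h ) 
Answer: A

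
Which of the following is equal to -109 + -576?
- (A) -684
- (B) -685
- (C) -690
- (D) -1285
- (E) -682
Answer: B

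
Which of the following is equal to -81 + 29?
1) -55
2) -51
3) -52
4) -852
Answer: 3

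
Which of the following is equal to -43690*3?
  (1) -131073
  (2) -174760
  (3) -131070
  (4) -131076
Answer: 3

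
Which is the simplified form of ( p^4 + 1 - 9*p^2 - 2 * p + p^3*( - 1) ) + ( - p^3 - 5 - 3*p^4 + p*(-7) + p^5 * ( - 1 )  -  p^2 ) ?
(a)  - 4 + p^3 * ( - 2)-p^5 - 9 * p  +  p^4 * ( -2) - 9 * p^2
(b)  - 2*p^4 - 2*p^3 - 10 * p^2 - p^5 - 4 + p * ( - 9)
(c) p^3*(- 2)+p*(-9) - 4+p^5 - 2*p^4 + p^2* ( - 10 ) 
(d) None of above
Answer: b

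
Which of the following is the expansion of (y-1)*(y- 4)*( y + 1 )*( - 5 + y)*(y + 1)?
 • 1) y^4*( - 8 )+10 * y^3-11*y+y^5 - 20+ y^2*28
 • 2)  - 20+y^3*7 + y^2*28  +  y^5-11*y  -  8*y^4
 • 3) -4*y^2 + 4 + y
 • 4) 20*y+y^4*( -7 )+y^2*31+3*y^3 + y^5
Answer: 1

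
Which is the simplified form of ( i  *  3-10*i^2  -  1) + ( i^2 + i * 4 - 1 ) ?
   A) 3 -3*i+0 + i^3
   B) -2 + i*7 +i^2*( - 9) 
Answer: B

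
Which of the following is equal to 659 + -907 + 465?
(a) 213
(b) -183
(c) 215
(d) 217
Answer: d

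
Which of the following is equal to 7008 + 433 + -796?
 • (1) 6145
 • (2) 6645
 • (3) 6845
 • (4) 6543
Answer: 2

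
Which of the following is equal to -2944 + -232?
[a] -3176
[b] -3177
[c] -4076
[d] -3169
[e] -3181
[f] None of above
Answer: a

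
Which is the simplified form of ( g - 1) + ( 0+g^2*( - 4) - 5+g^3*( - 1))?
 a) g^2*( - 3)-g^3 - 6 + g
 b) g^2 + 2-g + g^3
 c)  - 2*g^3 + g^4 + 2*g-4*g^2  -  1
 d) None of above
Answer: d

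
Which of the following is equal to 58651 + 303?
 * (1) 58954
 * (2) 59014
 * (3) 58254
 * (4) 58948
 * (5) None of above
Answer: 1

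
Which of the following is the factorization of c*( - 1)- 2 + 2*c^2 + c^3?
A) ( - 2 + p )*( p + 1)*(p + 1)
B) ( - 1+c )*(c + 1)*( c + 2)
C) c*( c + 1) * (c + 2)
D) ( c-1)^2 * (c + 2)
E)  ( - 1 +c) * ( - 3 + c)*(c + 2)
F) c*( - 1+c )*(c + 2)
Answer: B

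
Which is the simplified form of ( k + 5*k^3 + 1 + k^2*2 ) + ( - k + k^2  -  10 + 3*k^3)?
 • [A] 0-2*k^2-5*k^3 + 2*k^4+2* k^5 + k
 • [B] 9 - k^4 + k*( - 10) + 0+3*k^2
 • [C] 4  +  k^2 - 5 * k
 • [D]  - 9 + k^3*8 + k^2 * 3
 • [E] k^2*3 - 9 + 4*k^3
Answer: D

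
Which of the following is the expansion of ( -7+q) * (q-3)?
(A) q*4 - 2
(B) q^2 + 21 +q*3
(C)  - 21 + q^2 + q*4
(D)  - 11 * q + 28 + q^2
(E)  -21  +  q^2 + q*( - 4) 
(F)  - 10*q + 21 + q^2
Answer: F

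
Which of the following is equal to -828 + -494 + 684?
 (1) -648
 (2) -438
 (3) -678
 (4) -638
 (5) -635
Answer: 4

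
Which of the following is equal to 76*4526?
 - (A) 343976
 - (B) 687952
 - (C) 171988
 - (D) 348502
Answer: A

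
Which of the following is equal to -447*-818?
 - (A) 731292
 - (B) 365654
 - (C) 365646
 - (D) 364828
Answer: C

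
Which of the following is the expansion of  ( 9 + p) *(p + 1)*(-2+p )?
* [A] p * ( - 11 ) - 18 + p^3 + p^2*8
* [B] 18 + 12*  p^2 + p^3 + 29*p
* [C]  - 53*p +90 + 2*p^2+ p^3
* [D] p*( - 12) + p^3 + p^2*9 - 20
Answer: A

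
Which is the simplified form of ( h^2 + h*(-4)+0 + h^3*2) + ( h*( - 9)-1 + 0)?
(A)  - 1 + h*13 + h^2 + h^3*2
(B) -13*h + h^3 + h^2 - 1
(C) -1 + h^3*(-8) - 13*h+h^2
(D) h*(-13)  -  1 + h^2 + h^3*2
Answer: D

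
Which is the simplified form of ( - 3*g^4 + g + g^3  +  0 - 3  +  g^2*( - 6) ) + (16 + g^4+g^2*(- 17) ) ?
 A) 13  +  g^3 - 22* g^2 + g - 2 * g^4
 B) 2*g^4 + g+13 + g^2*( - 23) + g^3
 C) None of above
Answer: C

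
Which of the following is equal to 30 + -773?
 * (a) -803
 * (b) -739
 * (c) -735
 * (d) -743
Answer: d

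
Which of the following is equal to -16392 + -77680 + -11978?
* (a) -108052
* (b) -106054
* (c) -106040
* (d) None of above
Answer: d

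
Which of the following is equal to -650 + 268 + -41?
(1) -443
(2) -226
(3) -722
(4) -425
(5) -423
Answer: 5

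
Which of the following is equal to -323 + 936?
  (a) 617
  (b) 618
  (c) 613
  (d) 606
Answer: c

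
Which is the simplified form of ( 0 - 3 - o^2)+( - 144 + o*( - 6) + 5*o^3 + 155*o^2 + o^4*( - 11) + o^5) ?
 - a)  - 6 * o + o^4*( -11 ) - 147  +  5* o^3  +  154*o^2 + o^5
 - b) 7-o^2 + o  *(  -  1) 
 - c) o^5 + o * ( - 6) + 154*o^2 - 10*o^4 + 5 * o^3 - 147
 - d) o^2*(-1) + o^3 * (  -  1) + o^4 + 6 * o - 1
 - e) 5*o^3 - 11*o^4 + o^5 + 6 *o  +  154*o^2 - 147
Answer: a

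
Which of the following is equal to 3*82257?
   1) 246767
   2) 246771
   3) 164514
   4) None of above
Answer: 2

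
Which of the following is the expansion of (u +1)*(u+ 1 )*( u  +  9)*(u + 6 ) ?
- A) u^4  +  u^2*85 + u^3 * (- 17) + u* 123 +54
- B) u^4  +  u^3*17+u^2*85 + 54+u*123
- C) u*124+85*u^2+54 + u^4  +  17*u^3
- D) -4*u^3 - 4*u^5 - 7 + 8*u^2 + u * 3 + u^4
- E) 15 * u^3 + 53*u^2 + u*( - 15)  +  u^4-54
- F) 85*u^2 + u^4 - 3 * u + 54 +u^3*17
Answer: B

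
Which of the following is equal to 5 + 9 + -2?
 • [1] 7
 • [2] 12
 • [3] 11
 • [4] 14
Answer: 2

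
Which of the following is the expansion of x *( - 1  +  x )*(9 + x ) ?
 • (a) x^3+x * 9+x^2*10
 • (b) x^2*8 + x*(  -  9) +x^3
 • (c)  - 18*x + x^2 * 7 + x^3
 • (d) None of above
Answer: b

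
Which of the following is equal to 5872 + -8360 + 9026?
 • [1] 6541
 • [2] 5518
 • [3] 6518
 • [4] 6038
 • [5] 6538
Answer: 5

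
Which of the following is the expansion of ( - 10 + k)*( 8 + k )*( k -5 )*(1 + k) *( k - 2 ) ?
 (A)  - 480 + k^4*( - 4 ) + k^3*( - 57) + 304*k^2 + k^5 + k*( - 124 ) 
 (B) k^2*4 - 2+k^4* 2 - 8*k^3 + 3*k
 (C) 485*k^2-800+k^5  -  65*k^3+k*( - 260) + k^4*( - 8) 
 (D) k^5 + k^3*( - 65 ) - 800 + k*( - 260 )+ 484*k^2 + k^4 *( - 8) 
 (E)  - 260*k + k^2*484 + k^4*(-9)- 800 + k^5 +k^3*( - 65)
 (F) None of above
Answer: D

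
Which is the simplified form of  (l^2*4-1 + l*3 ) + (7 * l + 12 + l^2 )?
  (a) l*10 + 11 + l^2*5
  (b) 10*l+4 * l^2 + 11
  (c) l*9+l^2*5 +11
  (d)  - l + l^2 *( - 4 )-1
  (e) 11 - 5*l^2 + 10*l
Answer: a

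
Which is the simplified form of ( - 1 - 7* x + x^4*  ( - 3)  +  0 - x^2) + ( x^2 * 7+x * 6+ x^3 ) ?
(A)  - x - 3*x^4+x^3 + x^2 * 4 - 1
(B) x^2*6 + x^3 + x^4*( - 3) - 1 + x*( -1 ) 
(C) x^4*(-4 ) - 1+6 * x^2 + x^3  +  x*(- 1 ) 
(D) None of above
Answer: B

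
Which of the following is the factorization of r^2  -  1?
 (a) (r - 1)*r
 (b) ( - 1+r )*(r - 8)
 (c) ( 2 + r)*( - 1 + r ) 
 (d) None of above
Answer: d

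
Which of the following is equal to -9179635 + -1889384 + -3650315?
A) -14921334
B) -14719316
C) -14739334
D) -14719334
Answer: D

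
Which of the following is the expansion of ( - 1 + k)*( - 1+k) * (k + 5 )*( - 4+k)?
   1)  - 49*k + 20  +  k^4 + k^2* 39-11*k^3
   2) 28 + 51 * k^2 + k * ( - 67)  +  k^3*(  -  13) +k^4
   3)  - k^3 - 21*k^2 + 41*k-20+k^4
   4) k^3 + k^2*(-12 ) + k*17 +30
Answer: 3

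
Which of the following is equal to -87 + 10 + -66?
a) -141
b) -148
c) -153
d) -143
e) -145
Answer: d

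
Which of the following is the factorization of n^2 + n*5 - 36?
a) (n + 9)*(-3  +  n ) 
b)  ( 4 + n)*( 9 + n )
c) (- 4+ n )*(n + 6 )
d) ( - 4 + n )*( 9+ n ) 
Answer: d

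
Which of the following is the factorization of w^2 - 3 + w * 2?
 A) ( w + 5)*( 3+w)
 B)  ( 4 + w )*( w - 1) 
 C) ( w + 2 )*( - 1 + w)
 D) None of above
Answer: D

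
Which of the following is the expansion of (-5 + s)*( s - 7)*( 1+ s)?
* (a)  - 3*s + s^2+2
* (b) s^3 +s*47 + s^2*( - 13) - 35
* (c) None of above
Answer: c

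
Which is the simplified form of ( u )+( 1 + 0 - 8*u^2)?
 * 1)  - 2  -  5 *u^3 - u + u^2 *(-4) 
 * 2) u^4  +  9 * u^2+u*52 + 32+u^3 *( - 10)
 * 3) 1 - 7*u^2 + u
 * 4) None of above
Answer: 4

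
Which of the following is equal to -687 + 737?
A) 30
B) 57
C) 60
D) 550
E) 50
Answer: E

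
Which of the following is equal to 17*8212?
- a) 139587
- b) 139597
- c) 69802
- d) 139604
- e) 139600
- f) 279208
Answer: d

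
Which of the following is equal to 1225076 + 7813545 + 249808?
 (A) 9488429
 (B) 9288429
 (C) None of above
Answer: B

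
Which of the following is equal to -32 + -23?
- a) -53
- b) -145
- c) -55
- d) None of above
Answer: c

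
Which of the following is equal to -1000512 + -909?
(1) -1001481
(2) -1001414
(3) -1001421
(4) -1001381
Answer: 3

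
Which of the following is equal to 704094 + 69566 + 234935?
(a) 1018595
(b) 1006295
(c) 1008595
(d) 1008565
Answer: c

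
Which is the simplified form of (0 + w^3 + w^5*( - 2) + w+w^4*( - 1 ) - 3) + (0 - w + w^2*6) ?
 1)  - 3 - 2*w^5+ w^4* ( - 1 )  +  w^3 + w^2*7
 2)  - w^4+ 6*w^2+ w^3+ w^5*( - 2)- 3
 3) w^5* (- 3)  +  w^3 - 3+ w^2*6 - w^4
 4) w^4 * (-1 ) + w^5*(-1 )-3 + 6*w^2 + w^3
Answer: 2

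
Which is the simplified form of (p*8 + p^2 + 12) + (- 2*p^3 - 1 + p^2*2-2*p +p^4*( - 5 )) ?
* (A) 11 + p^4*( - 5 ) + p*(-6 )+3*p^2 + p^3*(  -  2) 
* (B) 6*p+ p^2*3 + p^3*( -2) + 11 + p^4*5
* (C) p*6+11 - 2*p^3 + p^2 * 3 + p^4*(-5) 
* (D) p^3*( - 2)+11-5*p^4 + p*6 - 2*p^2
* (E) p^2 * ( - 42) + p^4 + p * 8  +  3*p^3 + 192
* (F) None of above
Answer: C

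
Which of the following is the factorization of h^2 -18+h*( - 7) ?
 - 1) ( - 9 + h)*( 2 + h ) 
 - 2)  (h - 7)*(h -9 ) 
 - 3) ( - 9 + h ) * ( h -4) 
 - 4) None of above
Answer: 1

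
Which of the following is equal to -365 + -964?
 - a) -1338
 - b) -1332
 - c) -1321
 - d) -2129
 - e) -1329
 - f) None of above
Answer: e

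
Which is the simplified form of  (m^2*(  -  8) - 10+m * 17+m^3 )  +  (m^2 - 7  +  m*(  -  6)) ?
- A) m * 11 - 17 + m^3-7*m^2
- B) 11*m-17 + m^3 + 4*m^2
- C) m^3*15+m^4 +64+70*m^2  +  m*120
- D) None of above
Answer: A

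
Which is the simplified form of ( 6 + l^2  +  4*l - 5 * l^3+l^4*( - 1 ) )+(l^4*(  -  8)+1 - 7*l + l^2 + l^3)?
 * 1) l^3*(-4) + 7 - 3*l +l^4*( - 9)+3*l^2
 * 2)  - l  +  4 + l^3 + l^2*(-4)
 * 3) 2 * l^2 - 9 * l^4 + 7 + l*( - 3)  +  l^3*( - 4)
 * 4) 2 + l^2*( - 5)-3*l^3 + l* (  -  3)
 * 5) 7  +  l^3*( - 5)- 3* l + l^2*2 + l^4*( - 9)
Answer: 3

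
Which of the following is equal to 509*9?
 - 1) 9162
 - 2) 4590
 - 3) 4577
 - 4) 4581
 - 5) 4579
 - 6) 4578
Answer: 4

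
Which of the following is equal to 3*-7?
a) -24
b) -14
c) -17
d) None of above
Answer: d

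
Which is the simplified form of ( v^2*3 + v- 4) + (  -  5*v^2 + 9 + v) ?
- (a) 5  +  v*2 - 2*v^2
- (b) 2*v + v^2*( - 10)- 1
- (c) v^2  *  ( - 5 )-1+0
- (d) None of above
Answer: a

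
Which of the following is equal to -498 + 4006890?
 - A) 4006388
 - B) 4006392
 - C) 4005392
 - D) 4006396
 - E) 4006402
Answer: B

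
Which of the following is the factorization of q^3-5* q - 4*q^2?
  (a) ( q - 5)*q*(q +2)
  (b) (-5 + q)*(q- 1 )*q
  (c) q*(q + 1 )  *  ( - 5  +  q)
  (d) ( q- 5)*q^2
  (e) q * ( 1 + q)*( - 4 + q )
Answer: c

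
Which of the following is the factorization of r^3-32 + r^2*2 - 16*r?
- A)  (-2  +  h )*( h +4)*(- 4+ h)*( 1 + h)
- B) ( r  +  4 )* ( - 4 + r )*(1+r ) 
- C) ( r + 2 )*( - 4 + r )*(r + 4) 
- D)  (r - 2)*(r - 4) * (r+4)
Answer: C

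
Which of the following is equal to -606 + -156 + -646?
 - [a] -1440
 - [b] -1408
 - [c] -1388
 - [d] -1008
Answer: b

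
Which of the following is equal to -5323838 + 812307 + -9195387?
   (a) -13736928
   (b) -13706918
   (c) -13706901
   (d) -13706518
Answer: b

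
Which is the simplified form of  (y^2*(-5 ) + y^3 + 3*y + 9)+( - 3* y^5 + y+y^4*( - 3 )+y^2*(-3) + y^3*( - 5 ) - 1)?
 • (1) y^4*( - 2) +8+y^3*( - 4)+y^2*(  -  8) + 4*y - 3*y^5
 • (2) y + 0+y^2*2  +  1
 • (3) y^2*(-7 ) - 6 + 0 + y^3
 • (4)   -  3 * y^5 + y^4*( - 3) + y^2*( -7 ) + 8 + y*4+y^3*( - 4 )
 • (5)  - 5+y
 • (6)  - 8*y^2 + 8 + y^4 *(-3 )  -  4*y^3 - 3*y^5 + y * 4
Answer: 6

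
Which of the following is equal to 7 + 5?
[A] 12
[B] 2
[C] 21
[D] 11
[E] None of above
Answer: A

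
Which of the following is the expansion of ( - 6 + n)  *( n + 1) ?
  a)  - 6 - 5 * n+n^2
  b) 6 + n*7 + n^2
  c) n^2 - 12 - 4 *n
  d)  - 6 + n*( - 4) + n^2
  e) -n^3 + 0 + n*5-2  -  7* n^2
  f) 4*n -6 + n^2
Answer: a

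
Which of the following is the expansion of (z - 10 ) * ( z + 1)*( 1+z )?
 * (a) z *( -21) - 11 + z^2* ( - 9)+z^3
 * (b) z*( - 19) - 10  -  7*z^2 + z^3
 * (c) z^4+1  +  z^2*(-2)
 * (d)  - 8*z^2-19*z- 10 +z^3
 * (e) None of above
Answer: d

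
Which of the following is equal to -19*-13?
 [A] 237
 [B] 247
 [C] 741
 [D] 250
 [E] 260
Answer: B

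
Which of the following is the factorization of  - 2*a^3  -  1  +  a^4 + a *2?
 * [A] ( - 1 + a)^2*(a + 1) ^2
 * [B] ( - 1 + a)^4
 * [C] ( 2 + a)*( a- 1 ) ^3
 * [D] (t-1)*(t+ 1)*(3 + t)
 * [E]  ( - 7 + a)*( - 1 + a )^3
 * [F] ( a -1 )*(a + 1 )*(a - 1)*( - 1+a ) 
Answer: F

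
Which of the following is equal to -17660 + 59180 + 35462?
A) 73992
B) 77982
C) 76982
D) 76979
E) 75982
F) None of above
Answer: C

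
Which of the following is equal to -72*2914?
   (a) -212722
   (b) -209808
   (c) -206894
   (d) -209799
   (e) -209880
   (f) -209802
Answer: b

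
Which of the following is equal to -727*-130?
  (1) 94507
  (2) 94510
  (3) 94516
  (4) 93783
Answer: 2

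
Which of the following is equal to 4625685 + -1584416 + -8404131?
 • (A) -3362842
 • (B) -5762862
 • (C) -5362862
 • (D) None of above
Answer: C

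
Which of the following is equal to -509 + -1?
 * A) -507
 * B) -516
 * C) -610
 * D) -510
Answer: D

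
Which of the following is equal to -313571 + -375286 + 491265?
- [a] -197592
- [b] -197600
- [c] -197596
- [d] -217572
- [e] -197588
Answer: a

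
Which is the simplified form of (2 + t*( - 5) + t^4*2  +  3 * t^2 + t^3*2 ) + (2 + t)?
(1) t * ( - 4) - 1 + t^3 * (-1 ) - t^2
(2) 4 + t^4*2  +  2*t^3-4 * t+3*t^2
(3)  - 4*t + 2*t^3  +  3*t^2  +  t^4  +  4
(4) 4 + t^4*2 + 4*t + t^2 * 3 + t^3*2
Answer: 2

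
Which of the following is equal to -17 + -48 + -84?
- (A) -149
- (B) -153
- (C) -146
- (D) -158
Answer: A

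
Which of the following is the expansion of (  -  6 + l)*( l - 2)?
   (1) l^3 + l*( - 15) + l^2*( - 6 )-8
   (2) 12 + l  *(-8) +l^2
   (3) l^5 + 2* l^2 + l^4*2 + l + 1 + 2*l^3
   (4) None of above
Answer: 2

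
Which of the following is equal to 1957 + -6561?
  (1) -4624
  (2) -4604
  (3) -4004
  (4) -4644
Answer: 2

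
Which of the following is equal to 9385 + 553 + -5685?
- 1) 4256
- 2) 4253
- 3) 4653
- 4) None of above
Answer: 2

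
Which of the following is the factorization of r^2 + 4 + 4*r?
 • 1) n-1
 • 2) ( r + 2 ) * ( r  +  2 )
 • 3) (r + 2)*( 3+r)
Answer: 2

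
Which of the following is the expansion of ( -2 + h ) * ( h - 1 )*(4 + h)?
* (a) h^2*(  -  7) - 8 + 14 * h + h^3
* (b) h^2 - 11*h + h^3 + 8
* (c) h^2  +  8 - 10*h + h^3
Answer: c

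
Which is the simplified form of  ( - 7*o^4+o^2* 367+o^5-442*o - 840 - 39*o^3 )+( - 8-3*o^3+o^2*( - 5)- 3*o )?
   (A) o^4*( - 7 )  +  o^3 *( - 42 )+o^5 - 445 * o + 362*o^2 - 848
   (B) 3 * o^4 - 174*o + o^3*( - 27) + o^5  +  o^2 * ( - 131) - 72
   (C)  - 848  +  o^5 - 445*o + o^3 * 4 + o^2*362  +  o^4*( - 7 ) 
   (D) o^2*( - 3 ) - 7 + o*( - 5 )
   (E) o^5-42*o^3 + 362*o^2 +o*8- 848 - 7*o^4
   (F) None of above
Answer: A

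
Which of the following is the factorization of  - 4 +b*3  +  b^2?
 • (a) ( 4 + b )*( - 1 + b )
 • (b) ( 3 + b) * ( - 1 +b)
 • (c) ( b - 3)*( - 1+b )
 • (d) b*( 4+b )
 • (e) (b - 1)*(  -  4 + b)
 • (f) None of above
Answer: a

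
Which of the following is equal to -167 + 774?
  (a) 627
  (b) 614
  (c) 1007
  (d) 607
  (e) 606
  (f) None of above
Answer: d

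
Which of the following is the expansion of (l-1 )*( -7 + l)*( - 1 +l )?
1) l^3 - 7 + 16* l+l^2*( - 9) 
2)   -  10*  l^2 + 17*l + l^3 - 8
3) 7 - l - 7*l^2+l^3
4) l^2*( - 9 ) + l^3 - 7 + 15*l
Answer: 4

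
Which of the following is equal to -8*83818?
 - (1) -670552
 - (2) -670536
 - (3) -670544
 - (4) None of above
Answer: 3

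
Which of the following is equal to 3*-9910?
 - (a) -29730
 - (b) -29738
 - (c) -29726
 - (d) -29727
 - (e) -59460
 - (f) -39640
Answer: a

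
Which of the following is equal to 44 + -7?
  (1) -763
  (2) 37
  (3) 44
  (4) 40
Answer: 2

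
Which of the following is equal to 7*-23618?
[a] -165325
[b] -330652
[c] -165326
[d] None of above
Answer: c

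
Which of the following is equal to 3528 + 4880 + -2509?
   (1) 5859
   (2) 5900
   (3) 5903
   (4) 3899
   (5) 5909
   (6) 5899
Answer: 6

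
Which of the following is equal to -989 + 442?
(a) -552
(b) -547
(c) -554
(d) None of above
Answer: b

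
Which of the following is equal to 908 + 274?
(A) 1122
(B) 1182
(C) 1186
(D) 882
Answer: B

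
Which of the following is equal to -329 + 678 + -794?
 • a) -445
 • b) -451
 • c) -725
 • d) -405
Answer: a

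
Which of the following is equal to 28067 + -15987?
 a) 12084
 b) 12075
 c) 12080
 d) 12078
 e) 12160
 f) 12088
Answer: c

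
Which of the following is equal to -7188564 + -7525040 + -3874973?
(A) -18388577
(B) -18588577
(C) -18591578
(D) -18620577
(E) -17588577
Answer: B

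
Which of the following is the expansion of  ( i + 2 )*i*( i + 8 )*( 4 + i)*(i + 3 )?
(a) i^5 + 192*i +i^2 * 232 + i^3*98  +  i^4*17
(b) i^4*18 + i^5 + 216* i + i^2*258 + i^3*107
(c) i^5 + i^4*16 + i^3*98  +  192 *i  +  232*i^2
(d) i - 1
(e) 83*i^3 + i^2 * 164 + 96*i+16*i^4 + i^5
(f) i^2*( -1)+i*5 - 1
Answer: a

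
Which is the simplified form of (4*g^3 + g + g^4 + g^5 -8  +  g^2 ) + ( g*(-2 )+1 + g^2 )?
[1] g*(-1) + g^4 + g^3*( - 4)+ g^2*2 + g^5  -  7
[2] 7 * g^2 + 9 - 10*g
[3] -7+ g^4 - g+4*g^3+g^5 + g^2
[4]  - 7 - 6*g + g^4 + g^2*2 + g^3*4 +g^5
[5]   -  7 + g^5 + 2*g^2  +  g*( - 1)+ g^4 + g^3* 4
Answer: 5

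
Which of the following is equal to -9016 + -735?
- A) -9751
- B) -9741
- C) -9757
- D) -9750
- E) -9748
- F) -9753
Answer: A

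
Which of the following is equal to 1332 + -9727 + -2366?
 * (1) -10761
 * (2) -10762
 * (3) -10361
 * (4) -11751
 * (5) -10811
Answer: 1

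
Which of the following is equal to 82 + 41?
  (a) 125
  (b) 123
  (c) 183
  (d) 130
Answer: b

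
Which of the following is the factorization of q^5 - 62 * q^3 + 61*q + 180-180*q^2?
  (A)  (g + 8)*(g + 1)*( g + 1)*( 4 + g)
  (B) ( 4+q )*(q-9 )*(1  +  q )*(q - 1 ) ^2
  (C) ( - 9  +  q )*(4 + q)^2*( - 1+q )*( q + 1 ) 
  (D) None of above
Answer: D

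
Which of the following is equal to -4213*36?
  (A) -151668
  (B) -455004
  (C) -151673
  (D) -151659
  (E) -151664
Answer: A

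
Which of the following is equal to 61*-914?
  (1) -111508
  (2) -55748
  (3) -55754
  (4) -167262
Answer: 3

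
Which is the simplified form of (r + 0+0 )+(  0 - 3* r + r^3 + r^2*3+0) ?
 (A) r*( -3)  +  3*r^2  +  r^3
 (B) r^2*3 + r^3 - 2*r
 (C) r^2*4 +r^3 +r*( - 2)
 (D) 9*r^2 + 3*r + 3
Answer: B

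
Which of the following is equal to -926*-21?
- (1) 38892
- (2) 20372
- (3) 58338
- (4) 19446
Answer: 4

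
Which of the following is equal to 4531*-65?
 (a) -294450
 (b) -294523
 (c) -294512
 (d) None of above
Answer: d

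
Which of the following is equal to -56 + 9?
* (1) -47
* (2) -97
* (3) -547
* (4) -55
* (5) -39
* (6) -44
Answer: 1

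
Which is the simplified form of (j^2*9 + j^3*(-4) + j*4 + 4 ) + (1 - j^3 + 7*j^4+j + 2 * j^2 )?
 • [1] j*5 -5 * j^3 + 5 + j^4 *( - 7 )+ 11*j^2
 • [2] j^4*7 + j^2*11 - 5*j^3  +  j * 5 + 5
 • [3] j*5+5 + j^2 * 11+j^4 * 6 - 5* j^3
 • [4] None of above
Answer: 2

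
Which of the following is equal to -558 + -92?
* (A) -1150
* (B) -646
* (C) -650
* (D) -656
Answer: C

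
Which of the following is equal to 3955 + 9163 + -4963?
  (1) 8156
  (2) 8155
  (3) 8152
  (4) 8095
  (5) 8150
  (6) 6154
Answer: 2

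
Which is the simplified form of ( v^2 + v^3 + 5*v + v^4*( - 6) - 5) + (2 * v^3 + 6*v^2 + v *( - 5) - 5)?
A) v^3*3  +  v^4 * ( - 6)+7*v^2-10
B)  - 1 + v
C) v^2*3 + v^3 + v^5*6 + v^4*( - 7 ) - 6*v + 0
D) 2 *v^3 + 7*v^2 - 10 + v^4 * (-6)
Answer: A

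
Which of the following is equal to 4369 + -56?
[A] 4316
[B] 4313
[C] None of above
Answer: B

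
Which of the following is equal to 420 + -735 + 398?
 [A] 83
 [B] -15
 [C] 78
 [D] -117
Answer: A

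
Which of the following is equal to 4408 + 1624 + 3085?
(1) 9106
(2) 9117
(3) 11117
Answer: 2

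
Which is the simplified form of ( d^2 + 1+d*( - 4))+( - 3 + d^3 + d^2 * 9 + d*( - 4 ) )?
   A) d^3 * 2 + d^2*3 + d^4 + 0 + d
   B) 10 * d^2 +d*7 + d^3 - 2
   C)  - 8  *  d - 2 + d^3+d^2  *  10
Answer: C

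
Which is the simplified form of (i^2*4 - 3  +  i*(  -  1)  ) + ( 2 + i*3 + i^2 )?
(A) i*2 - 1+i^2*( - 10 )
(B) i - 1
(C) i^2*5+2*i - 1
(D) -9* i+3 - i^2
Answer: C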